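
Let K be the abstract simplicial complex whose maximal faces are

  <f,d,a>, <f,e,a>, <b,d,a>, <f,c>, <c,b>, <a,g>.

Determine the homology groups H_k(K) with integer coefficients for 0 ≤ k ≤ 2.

Take the total order a < b < c < d < e < f < g on the vertex set. Then K (dimension 2) consists of the simplices:

  0-simplices (7): a, b, c, d, e, f, g
  1-simplices (10): ab, ad, ae, af, ag, bc, bd, cf, df, ef
  2-simplices (3): abd, adf, aef

Hence C_0 ≅ Z^7, C_1 ≅ Z^10, C_2 ≅ Z^3.

The boundary map ∂_1: C_1 → C_0 maps an edge to its endpoints' difference, ∂[p,q] = q − p.
The 7×10 boundary matrix has rank 6 and Smith normal form diag(1,1,1,1,1,1).

Boundary ∂_2: C_2 → C_1 acts by ∂[p,q,r] = [q,r] − [p,r] + [p,q]. For instance
  ∂adf = df − af + ad,
  ∂aef = ef − af + ae.
The resulting 10×3 matrix has rank 3, and its Smith normal form has invariant factors (1,1,1).

Reading off H_k = ker ∂_k / im ∂_{k+1}:

  H_0: rank C_0 − rank ∂_1 = 7 − 6 = 1, and the invariant factors of ∂_1 are all 1, so H_0 ≅ Z.
  H_1: rank ker ∂_1 − rank ∂_2 = (10 − 6) − 3 = 1, and the invariant factors of ∂_2 are all 1, so H_1 ≅ Z.
  H_2: rank ker ∂_2 − rank ∂_3 = (3 − 3) − 0 = 0, and there is no ∂_3, so H_2 ≅ 0.

As a check, the Euler characteristic is 7 − 10 + 3 = 0, which agrees with 1 − 1 + 0 = 0.

H_0 = Z,  H_1 = Z,  H_2 = 0.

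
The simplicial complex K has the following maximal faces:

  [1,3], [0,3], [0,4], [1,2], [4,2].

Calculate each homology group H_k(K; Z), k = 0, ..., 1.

H_0 = Z,  H_1 = Z.

K has 5 vertices, 5 edges.
rank ∂_0 = 0, rank ∂_1 = 4 ⇒ b_0 = 5 − 0 − 4 = 1; all invariant factors of ∂_1 are 1 so no torsion. So H_0 = Z.
rank ∂_1 = 4, rank ∂_2 = 0 ⇒ b_1 = 5 − 4 − 0 = 1. So H_1 = Z.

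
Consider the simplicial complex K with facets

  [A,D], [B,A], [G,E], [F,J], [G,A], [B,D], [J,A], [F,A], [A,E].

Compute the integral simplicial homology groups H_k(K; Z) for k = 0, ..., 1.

H_0 ≅ Z,  H_1 ≅ Z^3.

Order the vertices as A < B < D < E < F < G < J. Listing each simplex with vertices in this order, K has dimension 1 with simplices:

  0-simplices (7): A, B, D, E, F, G, J
  1-simplices (9): AB, AD, AE, AF, AG, AJ, BD, EG, FJ

so the chain groups are C_0 ≅ Z^7, C_1 ≅ Z^9.

The boundary map ∂_1: C_1 → C_0 sends each edge [p,q] (with p < q) to q − p. For instance
  ∂AB = B − A.
As a 7×9 matrix over Z this has rank 6, with invariant factors (1,1,1,1,1,1).

Now H_k = ker ∂_k / im ∂_{k+1}, so:

  H_0: rank C_0 − rank ∂_1 = 7 − 6 = 1, and the invariant factors of ∂_1 are all 1, so H_0 = Z.
  H_1: rank ker ∂_1 − rank ∂_2 = (9 − 6) − 0 = 3, and there is no ∂_2, so H_1 = Z^3.

As a check, the Euler characteristic is 7 − 9 = -2, which agrees with 1 − 3 = -2.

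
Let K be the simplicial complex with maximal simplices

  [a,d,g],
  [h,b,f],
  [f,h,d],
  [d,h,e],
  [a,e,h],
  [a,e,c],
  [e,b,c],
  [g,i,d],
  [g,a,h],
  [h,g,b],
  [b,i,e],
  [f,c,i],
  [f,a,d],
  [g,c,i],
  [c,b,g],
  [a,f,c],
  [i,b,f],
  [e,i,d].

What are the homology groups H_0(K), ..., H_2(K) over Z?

H_0 = Z,  H_1 = Z ⊕ Z/2,  H_2 = 0.

We work with the vertex ordering a < b < c < d < e < f < g < h < i. The simplices of K, each written with vertices in increasing order, are:

  0-simplices (9): a, b, c, d, e, f, g, h, i
  1-simplices (27): ac, ad, ae, af, ag, ah, bc, be, bf, bg, bh, bi, ce, cf, cg, ci, de, df, dg, dh, di, eh, ei, fh, fi, gh, gi
  2-simplices (18): ace, acf, adf, adg, aeh, agh, bce, bcg, bei, bfh, bfi, bgh, cfi, cgi, deh, dei, dfh, dgi

Hence C_0 ≅ Z^9, C_1 ≅ Z^27, C_2 ≅ Z^18.

The boundary map ∂_1: C_1 → C_0 is given by ∂[p,q] = [q] − [p].
As a 9×27 matrix over Z this has rank 8, with invariant factors (1,1,1,1,1,1,1,1).

The boundary map ∂_2: C_2 → C_1 sends each 2-simplex [p,q,r] to [q,r] − [p,r] + [p,q]. For instance
  ∂aeh = eh − ah + ae,
  ∂adf = df − af + ad.
This gives a 27×18 integer matrix of rank 18; reducing to Smith normal form yields diagonal entries (1,1,1,1,1,1,1,1,1,1,1,1,1,1,1,1,1,2).

Now H_k = ker ∂_k / im ∂_{k+1}, so:

  H_0: rank C_0 − rank ∂_1 = 9 − 8 = 1, and the invariant factors of ∂_1 are all 1, so H_0 = Z.
  H_1: rank ker ∂_1 − rank ∂_2 = (27 − 8) − 18 = 1, and ∂_2 has invariant factor 2 > 1, so H_1 = Z ⊕ Z/2.
  H_2: rank ker ∂_2 − rank ∂_3 = (18 − 18) − 0 = 0, and there is no ∂_3, so H_2 = 0.

(K is a triangulation of the Klein bottle.)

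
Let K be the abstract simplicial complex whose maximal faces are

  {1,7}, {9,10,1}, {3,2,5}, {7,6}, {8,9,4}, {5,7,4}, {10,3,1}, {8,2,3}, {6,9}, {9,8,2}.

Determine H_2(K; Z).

H_2 ≅ 0.

We work with the vertex ordering 1 < 2 < 3 < 4 < 5 < 6 < 7 < 8 < 9 < 10. The simplices of K, each written with vertices in increasing order, are:

  0-simplices (10): [1], [2], [3], [4], [5], [6], [7], [8], [9], [10]
  1-simplices (20): [1,3], [1,7], [1,9], [1,10], [2,3], [2,5], [2,8], [2,9], [3,5], [3,8], [3,10], [4,5], [4,7], [4,8], [4,9], [5,7], [6,7], [6,9], [8,9], [9,10]
  2-simplices (7): [1,3,10], [1,9,10], [2,3,5], [2,3,8], [2,8,9], [4,5,7], [4,8,9]

Hence C_0 ≅ Z^10, C_1 ≅ Z^20, C_2 ≅ Z^7.

Boundary ∂_1: C_1 → C_0 sends each edge [p,q] (with p < q) to q − p.
The 10×20 boundary matrix has rank 9 and Smith normal form diag(1,1,1,1,1,1,1,1,1).

Boundary ∂_2: C_2 → C_1 maps a triangle to the signed sum of its edges. For instance
  ∂[4,8,9] = [8,9] − [4,9] + [4,8],
  ∂[2,3,5] = [3,5] − [2,5] + [2,3].
This gives a 20×7 integer matrix of rank 7; reducing to Smith normal form yields diagonal entries (1,1,1,1,1,1,1).

Computing H_k = (kernel of ∂_k) / (image of ∂_{k+1}):

  H_2: rank ker ∂_2 − rank ∂_3 = (7 − 7) − 0 = 0, and there is no ∂_3, so H_2 ≅ 0.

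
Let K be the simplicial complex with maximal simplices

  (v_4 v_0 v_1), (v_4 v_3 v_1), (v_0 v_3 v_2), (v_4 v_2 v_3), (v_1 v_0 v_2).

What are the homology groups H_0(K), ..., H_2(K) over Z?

Fix the vertex order v_0 < v_1 < v_2 < v_3 < v_4 and write every simplex with vertices in increasing order. Then dim K = 2 and the simplices of K are:

  0-simplices (5): [v_0], [v_1], [v_2], [v_3], [v_4]
  1-simplices (10): [v_0,v_1], [v_0,v_2], [v_0,v_3], [v_0,v_4], [v_1,v_2], [v_1,v_3], [v_1,v_4], [v_2,v_3], [v_2,v_4], [v_3,v_4]
  2-simplices (5): [v_0,v_1,v_2], [v_0,v_1,v_4], [v_0,v_2,v_3], [v_1,v_3,v_4], [v_2,v_3,v_4]

so the chain groups are C_0 ≅ Z^5, C_1 ≅ Z^10, C_2 ≅ Z^5.

∂_1: C_1 → C_0 sends each edge [p,q] (with p < q) to q − p. For instance
  ∂[v_2,v_4] = [v_4] − [v_2].
The 5×10 boundary matrix has rank 4 and Smith normal form diag(1,1,1,1).

The boundary map ∂_2: C_2 → C_1 acts by ∂[p,q,r] = [q,r] − [p,r] + [p,q]. For instance
  ∂[v_0,v_2,v_3] = [v_2,v_3] − [v_0,v_3] + [v_0,v_2],
  ∂[v_0,v_1,v_4] = [v_1,v_4] − [v_0,v_4] + [v_0,v_1].
The 10×5 boundary matrix has rank 5 and Smith normal form diag(1,1,1,1,1).

Now H_k = ker ∂_k / im ∂_{k+1}, so:

  H_0: rank C_0 − rank ∂_1 = 5 − 4 = 1, and the invariant factors of ∂_1 are all 1, so H_0 ≅ Z.
  H_1: rank ker ∂_1 − rank ∂_2 = (10 − 4) − 5 = 1, and the invariant factors of ∂_2 are all 1, so H_1 ≅ Z.
  H_2: rank ker ∂_2 − rank ∂_3 = (5 − 5) − 0 = 0, and there is no ∂_3, so H_2 ≅ 0.

(K is a triangulation of the Möbius band.)

H_0 = Z,  H_1 = Z,  H_2 = 0.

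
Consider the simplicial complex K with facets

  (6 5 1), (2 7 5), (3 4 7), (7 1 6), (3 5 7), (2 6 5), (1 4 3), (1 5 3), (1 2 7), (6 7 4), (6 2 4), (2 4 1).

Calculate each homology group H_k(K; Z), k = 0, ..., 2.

H_0 = Z,  H_1 = Z/2Z,  H_2 = 0.

Take the total order 1 < 2 < 3 < 4 < 5 < 6 < 7 on the vertex set. Then K (dimension 2) consists of the simplices:

  0-simplices (7): [1], [2], [3], [4], [5], [6], [7]
  1-simplices (18): [1,2], [1,3], [1,4], [1,5], [1,6], [1,7], [2,4], [2,5], [2,6], [2,7], [3,4], [3,5], [3,7], [4,6], [4,7], [5,6], [5,7], [6,7]
  2-simplices (12): [1,2,4], [1,2,7], [1,3,4], [1,3,5], [1,5,6], [1,6,7], [2,4,6], [2,5,6], [2,5,7], [3,4,7], [3,5,7], [4,6,7]

Hence C_0 ≅ Z^7, C_1 ≅ Z^18, C_2 ≅ Z^12.

Boundary ∂_1: C_1 → C_0 sends each edge [p,q] (with p < q) to q − p. For instance
  ∂[3,5] = [5] − [3].
As a 7×18 matrix over Z this has rank 6, with invariant factors (1,1,1,1,1,1).

Boundary ∂_2: C_2 → C_1 maps a triangle to the signed sum of its edges. For instance
  ∂[1,3,4] = [3,4] − [1,4] + [1,3],
  ∂[1,5,6] = [5,6] − [1,6] + [1,5].
The resulting 18×12 matrix has rank 12, and its Smith normal form has invariant factors (1,1,1,1,1,1,1,1,1,1,1,2).

From H_k ≅ ker(∂_k) / im(∂_{k+1}) we obtain:

  H_0: rank C_0 − rank ∂_1 = 7 − 6 = 1, and the invariant factors of ∂_1 are all 1, so H_0 ≅ Z.
  H_1: rank ker ∂_1 − rank ∂_2 = (18 − 6) − 12 = 0, and ∂_2 has invariant factor 2 > 1, so H_1 ≅ Z/2Z.
  H_2: rank ker ∂_2 − rank ∂_3 = (12 − 12) − 0 = 0, and there is no ∂_3, so H_2 ≅ 0.

(K is a triangulation of the real projective plane RP^2.)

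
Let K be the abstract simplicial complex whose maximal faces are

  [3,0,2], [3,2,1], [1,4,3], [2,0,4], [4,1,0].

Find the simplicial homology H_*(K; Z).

H_0 = Z,  H_1 = Z,  H_2 = 0.

We work with the vertex ordering 0 < 1 < 2 < 3 < 4. The simplices of K, each written with vertices in increasing order, are:

  0-simplices (5): [0], [1], [2], [3], [4]
  1-simplices (10): [0,1], [0,2], [0,3], [0,4], [1,2], [1,3], [1,4], [2,3], [2,4], [3,4]
  2-simplices (5): [0,1,4], [0,2,3], [0,2,4], [1,2,3], [1,3,4]

so the chain groups are C_0 ≅ Z^5, C_1 ≅ Z^10, C_2 ≅ Z^5.

The boundary map ∂_1: C_1 → C_0 is given by ∂[p,q] = [q] − [p].
The resulting 5×10 matrix has rank 4, and its Smith normal form has invariant factors (1,1,1,1).

The boundary map ∂_2: C_2 → C_1 maps a triangle to the signed sum of its edges. For instance
  ∂[1,3,4] = [3,4] − [1,4] + [1,3],
  ∂[1,2,3] = [2,3] − [1,3] + [1,2].
The resulting 10×5 matrix has rank 5, and its Smith normal form has invariant factors (1,1,1,1,1).

Reading off H_k = ker ∂_k / im ∂_{k+1}:

  H_0: rank C_0 − rank ∂_1 = 5 − 4 = 1, and the invariant factors of ∂_1 are all 1, so H_0 = Z.
  H_1: rank ker ∂_1 − rank ∂_2 = (10 − 4) − 5 = 1, and the invariant factors of ∂_2 are all 1, so H_1 = Z.
  H_2: rank ker ∂_2 − rank ∂_3 = (5 − 5) − 0 = 0, and there is no ∂_3, so H_2 = 0.

(K is a triangulation of the Möbius band.)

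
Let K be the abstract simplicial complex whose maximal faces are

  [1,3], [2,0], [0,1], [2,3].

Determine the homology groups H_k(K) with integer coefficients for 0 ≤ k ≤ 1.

Take the total order 0 < 1 < 2 < 3 on the vertex set. Then K (dimension 1) consists of the simplices:

  0-simplices (4): [0], [1], [2], [3]
  1-simplices (4): [0,1], [0,2], [1,3], [2,3]

giving chain groups C_0 ≅ Z^4, C_1 ≅ Z^4.

Boundary ∂_1: C_1 → C_0 maps an edge to its endpoints' difference, ∂[p,q] = q − p. For instance
  ∂[0,2] = [2] − [0].
The resulting 4×4 matrix has rank 3, and its Smith normal form has invariant factors (1,1,1).

Computing H_k = (kernel of ∂_k) / (image of ∂_{k+1}):

  H_0: rank C_0 − rank ∂_1 = 4 − 3 = 1, and the invariant factors of ∂_1 are all 1, so H_0 = Z.
  H_1: rank ker ∂_1 − rank ∂_2 = (4 − 3) − 0 = 1, and there is no ∂_2, so H_1 = Z.

As a check, the Euler characteristic is 4 − 4 = 0, which agrees with 1 − 1 = 0.
(K is a triangulation of the circle S^1.)

H_0 = Z,  H_1 = Z.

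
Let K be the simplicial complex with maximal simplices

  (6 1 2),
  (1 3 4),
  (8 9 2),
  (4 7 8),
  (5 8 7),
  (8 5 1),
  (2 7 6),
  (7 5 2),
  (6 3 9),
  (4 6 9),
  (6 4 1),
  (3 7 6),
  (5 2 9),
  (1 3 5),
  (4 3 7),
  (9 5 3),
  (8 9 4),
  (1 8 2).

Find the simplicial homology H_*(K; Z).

H_0 = Z,  H_1 = Z ⊕ Z/2,  H_2 = 0.

K has 9 vertices, 27 edges, 18 triangles.
rank ∂_0 = 0, rank ∂_1 = 8 ⇒ b_0 = 9 − 0 − 8 = 1; all invariant factors of ∂_1 are 1 so no torsion. So H_0 = Z.
rank ∂_1 = 8, rank ∂_2 = 18 ⇒ b_1 = 27 − 8 − 18 = 1; ∂_2 has invariant factor(s) [2] giving torsion. So H_1 = Z ⊕ Z/2.
rank ∂_2 = 18, rank ∂_3 = 0 ⇒ b_2 = 18 − 18 − 0 = 0. So H_2 = 0.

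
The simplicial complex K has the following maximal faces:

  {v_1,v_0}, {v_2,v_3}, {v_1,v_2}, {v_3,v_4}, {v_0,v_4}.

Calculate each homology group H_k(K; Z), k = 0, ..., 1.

Take the total order v_0 < v_1 < v_2 < v_3 < v_4 on the vertex set. Then K (dimension 1) consists of the simplices:

  0-simplices (5): [v_0], [v_1], [v_2], [v_3], [v_4]
  1-simplices (5): [v_0,v_1], [v_0,v_4], [v_1,v_2], [v_2,v_3], [v_3,v_4]

so the chain groups are C_0 ≅ Z^5, C_1 ≅ Z^5.

The boundary map ∂_1: C_1 → C_0 maps an edge to its endpoints' difference, ∂[p,q] = q − p. For instance
  ∂[v_2,v_3] = [v_3] − [v_2].
This gives a 5×5 integer matrix of rank 4; reducing to Smith normal form yields diagonal entries (1,1,1,1).

Now H_k = ker ∂_k / im ∂_{k+1}, so:

  H_0: rank C_0 − rank ∂_1 = 5 − 4 = 1, and the invariant factors of ∂_1 are all 1, so H_0 = Z.
  H_1: rank ker ∂_1 − rank ∂_2 = (5 − 4) − 0 = 1, and there is no ∂_2, so H_1 = Z.

As a check, the Euler characteristic is 5 − 5 = 0, which agrees with 1 − 1 = 0.
(K is a triangulation of the circle S^1.)

H_0 = Z,  H_1 = Z.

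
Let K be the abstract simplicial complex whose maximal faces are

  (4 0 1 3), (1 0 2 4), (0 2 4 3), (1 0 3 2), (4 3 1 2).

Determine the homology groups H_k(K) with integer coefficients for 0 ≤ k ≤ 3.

Take the total order 0 < 1 < 2 < 3 < 4 on the vertex set. Then K (dimension 3) consists of the simplices:

  0-simplices (5): [0], [1], [2], [3], [4]
  1-simplices (10): [0,1], [0,2], [0,3], [0,4], [1,2], [1,3], [1,4], [2,3], [2,4], [3,4]
  2-simplices (10): [0,1,2], [0,1,3], [0,1,4], [0,2,3], [0,2,4], [0,3,4], [1,2,3], [1,2,4], [1,3,4], [2,3,4]
  3-simplices (5): [0,1,2,3], [0,1,2,4], [0,1,3,4], [0,2,3,4], [1,2,3,4]

Hence C_0 ≅ Z^5, C_1 ≅ Z^10, C_2 ≅ Z^10, C_3 ≅ Z^5.

Boundary ∂_1: C_1 → C_0 sends each edge [p,q] (with p < q) to q − p. For instance
  ∂[1,4] = [4] − [1].
This gives a 5×10 integer matrix of rank 4; reducing to Smith normal form yields diagonal entries (1,1,1,1).

Boundary ∂_2: C_2 → C_1 sends each 2-simplex [p,q,r] to [q,r] − [p,r] + [p,q]. For instance
  ∂[0,2,4] = [2,4] − [0,4] + [0,2],
  ∂[1,3,4] = [3,4] − [1,4] + [1,3].
As a 10×10 matrix over Z this has rank 6, with invariant factors (1,1,1,1,1,1).

∂_3: C_3 → C_2 sends each 3-simplex σ to the alternating sum Σ_i (−1)^i (σ with its i-th vertex removed). For instance
  ∂[1,2,3,4] = [2,3,4] − [1,3,4] + [1,2,4] − [1,2,3],
  ∂[0,2,3,4] = [2,3,4] − [0,3,4] + [0,2,4] − [0,2,3].
This gives a 10×5 integer matrix of rank 4; reducing to Smith normal form yields diagonal entries (1,1,1,1).

From H_k ≅ ker(∂_k) / im(∂_{k+1}) we obtain:

  H_0: rank C_0 − rank ∂_1 = 5 − 4 = 1, and the invariant factors of ∂_1 are all 1, so H_0 ≅ Z.
  H_1: rank ker ∂_1 − rank ∂_2 = (10 − 4) − 6 = 0, and the invariant factors of ∂_2 are all 1, so H_1 ≅ 0.
  H_2: rank ker ∂_2 − rank ∂_3 = (10 − 6) − 4 = 0, and the invariant factors of ∂_3 are all 1, so H_2 ≅ 0.
  H_3: rank ker ∂_3 − rank ∂_4 = (5 − 4) − 0 = 1, and there is no ∂_4, so H_3 ≅ Z.

As a check, the Euler characteristic is 5 − 10 + 10 − 5 = 0, which agrees with 1 − 0 + 0 − 1 = 0.

H_0 = Z,  H_1 = 0,  H_2 = 0,  H_3 = Z.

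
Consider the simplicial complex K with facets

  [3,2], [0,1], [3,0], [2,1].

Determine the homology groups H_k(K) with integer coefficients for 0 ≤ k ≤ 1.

H_0 ≅ Z,  H_1 ≅ Z.

Take the total order 0 < 1 < 2 < 3 on the vertex set. Then K (dimension 1) consists of the simplices:

  0-simplices (4): [0], [1], [2], [3]
  1-simplices (4): [0,1], [0,3], [1,2], [2,3]

so the chain groups are C_0 ≅ Z^4, C_1 ≅ Z^4.

∂_1: C_1 → C_0 sends each edge [p,q] (with p < q) to q − p.
The resulting 4×4 matrix has rank 3, and its Smith normal form has invariant factors (1,1,1).

Now H_k = ker ∂_k / im ∂_{k+1}, so:

  H_0: rank C_0 − rank ∂_1 = 4 − 3 = 1, and the invariant factors of ∂_1 are all 1, so H_0 = Z.
  H_1: rank ker ∂_1 − rank ∂_2 = (4 − 3) − 0 = 1, and there is no ∂_2, so H_1 = Z.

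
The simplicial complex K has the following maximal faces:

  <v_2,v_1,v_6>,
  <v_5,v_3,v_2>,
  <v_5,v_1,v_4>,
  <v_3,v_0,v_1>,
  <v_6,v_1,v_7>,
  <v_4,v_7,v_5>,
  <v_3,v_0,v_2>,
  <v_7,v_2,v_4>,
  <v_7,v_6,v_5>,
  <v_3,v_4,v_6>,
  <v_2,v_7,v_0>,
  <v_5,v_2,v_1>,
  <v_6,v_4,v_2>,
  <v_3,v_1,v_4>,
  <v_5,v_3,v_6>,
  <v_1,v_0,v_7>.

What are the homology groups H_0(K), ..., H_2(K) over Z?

H_0 ≅ Z,  H_1 ≅ Z^2,  H_2 ≅ Z.

Take the total order v_0 < v_1 < v_2 < v_3 < v_4 < v_5 < v_6 < v_7 on the vertex set. Then K (dimension 2) consists of the simplices:

  0-simplices (8): [v_0], [v_1], [v_2], [v_3], [v_4], [v_5], [v_6], [v_7]
  1-simplices (24): (24 of them)
  2-simplices (16): (16 of them)

Hence C_0 ≅ Z^8, C_1 ≅ Z^24, C_2 ≅ Z^16.

∂_1: C_1 → C_0 maps an edge to its endpoints' difference, ∂[p,q] = q − p. For instance
  ∂[v_1,v_5] = [v_5] − [v_1].
As a 8×24 matrix over Z this has rank 7, with invariant factors (1,1,1,1,1,1,1).

Boundary ∂_2: C_2 → C_1 sends each 2-simplex [p,q,r] to [q,r] − [p,r] + [p,q]. For instance
  ∂[v_1,v_3,v_4] = [v_3,v_4] − [v_1,v_4] + [v_1,v_3],
  ∂[v_4,v_5,v_7] = [v_5,v_7] − [v_4,v_7] + [v_4,v_5].
The resulting 24×16 matrix has rank 15, and its Smith normal form has invariant factors (1,1,1,1,1,1,1,1,1,1,1,1,1,1,1).

Now H_k = ker ∂_k / im ∂_{k+1}, so:

  H_0: rank C_0 − rank ∂_1 = 8 − 7 = 1, and the invariant factors of ∂_1 are all 1, so H_0 ≅ Z.
  H_1: rank ker ∂_1 − rank ∂_2 = (24 − 7) − 15 = 2, and the invariant factors of ∂_2 are all 1, so H_1 ≅ Z^2.
  H_2: rank ker ∂_2 − rank ∂_3 = (16 − 15) − 0 = 1, and there is no ∂_3, so H_2 ≅ Z.

As a check, the Euler characteristic is 8 − 24 + 16 = 0, which agrees with 1 − 2 + 1 = 0.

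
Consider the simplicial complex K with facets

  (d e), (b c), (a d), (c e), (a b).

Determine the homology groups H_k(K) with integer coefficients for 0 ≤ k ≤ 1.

H_0 = Z,  H_1 = Z.

Take the total order a < b < c < d < e on the vertex set. Then K (dimension 1) consists of the simplices:

  0-simplices (5): a, b, c, d, e
  1-simplices (5): ab, ad, bc, ce, de

so the chain groups are C_0 ≅ Z^5, C_1 ≅ Z^5.

The boundary map ∂_1: C_1 → C_0 sends each edge [p,q] (with p < q) to q − p. For instance
  ∂ab = b − a.
This gives a 5×5 integer matrix of rank 4; reducing to Smith normal form yields diagonal entries (1,1,1,1).

From H_k ≅ ker(∂_k) / im(∂_{k+1}) we obtain:

  H_0: rank C_0 − rank ∂_1 = 5 − 4 = 1, and the invariant factors of ∂_1 are all 1, so H_0 = Z.
  H_1: rank ker ∂_1 − rank ∂_2 = (5 − 4) − 0 = 1, and there is no ∂_2, so H_1 = Z.

(K is a triangulation of the circle S^1.)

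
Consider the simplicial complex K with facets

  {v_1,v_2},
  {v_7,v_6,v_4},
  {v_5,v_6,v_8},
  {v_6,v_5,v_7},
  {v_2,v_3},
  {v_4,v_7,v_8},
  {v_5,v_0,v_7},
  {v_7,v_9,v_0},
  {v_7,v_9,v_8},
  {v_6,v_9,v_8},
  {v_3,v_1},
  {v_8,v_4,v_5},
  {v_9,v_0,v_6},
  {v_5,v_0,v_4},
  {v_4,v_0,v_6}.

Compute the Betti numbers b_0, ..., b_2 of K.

Order the vertices as v_0 < v_1 < v_2 < v_3 < v_4 < v_5 < v_6 < v_7 < v_8 < v_9. Listing each simplex with vertices in this order, K has dimension 2 with simplices:

  0-simplices (10): [v_0], [v_1], [v_2], [v_3], [v_4], [v_5], [v_6], [v_7], [v_8], [v_9]
  1-simplices (21): (21 of them)
  2-simplices (12): (12 of them)

Hence C_0 ≅ Z^10, C_1 ≅ Z^21, C_2 ≅ Z^12.

Boundary ∂_1: C_1 → C_0 maps an edge to its endpoints' difference, ∂[p,q] = q − p. For instance
  ∂[v_8,v_9] = [v_9] − [v_8].
The resulting 10×21 matrix has rank 8, and its Smith normal form has invariant factors (1,1,1,1,1,1,1,1).

∂_2: C_2 → C_1 sends each 2-simplex [p,q,r] to [q,r] − [p,r] + [p,q]. For instance
  ∂[v_7,v_8,v_9] = [v_8,v_9] − [v_7,v_9] + [v_7,v_8],
  ∂[v_6,v_8,v_9] = [v_8,v_9] − [v_6,v_9] + [v_6,v_8].
This gives a 21×12 integer matrix of rank 12; reducing to Smith normal form yields diagonal entries (1,1,1,1,1,1,1,1,1,1,1,2).

From H_k ≅ ker(∂_k) / im(∂_{k+1}) we obtain:

  H_0: rank C_0 − rank ∂_1 = 10 − 8 = 2, and the invariant factors of ∂_1 are all 1, so H_0 ≅ Z^2.
  H_1: rank ker ∂_1 − rank ∂_2 = (21 − 8) − 12 = 1, and ∂_2 has invariant factor 2 > 1, so H_1 ≅ Z ⊕ Z/2.
  H_2: rank ker ∂_2 − rank ∂_3 = (12 − 12) − 0 = 0, and there is no ∂_3, so H_2 ≅ 0.

(K is a triangulation of the disjoint union of the real projective plane RP^2 and the circle S^1.)

Hence the Betti numbers are b_0 = 2, b_1 = 1, b_2 = 0.

b_0 = 2, b_1 = 1, b_2 = 0.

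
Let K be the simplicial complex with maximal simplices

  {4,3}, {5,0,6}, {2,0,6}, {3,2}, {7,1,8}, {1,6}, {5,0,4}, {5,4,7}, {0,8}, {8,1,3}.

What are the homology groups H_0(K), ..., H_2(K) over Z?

H_0 ≅ Z,  H_1 ≅ Z^4,  H_2 = 0.

We work with the vertex ordering 0 < 1 < 2 < 3 < 4 < 5 < 6 < 7 < 8. The simplices of K, each written with vertices in increasing order, are:

  0-simplices (9): [0], [1], [2], [3], [4], [5], [6], [7], [8]
  1-simplices (18): [0,2], [0,4], [0,5], [0,6], [0,8], [1,3], [1,6], [1,7], [1,8], [2,3], [2,6], [3,4], [3,8], [4,5], [4,7], [5,6], [5,7], [7,8]
  2-simplices (6): [0,2,6], [0,4,5], [0,5,6], [1,3,8], [1,7,8], [4,5,7]

Hence C_0 ≅ Z^9, C_1 ≅ Z^18, C_2 ≅ Z^6.

∂_1: C_1 → C_0 is given by ∂[p,q] = [q] − [p].
As a 9×18 matrix over Z this has rank 8, with invariant factors (1,1,1,1,1,1,1,1).

∂_2: C_2 → C_1 maps a triangle to the signed sum of its edges. For instance
  ∂[0,5,6] = [5,6] − [0,6] + [0,5],
  ∂[1,7,8] = [7,8] − [1,8] + [1,7].
As a 18×6 matrix over Z this has rank 6, with invariant factors (1,1,1,1,1,1).

From H_k ≅ ker(∂_k) / im(∂_{k+1}) we obtain:

  H_0: rank C_0 − rank ∂_1 = 9 − 8 = 1, and the invariant factors of ∂_1 are all 1, so H_0 ≅ Z.
  H_1: rank ker ∂_1 − rank ∂_2 = (18 − 8) − 6 = 4, and the invariant factors of ∂_2 are all 1, so H_1 ≅ Z^4.
  H_2: rank ker ∂_2 − rank ∂_3 = (6 − 6) − 0 = 0, and there is no ∂_3, so H_2 ≅ 0.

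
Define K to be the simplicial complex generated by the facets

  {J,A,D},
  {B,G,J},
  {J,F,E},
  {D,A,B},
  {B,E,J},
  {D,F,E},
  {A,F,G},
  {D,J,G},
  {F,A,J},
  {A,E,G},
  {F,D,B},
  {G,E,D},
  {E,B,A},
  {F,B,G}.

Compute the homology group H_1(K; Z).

H_1 ≅ Z^2.

We work with the vertex ordering A < B < D < E < F < G < J. The simplices of K, each written with vertices in increasing order, are:

  0-simplices (7): A, B, D, E, F, G, J
  1-simplices (21): AB, AD, AE, AF, AG, AJ, BD, BE, BF, BG, BJ, DE, DF, DG, DJ, EF, EG, EJ, FG, FJ, GJ
  2-simplices (14): ABD, ABE, ADJ, AEG, AFG, AFJ, BDF, BEJ, BFG, BGJ, DEF, DEG, DGJ, EFJ

Hence C_0 ≅ Z^7, C_1 ≅ Z^21, C_2 ≅ Z^14.

The boundary map ∂_1: C_1 → C_0 sends each edge [p,q] (with p < q) to q − p. For instance
  ∂DG = G − D.
The 7×21 boundary matrix has rank 6 and Smith normal form diag(1,1,1,1,1,1).

∂_2: C_2 → C_1 acts by ∂[p,q,r] = [q,r] − [p,r] + [p,q]. For instance
  ∂AFG = FG − AG + AF,
  ∂DEG = EG − DG + DE.
The 21×14 boundary matrix has rank 13 and Smith normal form diag(1,1,1,1,1,1,1,1,1,1,1,1,1).

Computing H_k = (kernel of ∂_k) / (image of ∂_{k+1}):

  H_1: rank ker ∂_1 − rank ∂_2 = (21 − 6) − 13 = 2, and the invariant factors of ∂_2 are all 1, so H_1 = Z^2.

(K is a triangulation of the torus T^2.)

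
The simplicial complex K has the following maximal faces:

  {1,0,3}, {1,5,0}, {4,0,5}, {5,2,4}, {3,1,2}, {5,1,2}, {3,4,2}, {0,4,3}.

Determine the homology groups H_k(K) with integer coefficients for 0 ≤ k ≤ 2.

H_0 = Z,  H_1 = 0,  H_2 = Z.

Take the total order 0 < 1 < 2 < 3 < 4 < 5 on the vertex set. Then K (dimension 2) consists of the simplices:

  0-simplices (6): [0], [1], [2], [3], [4], [5]
  1-simplices (12): [0,1], [0,3], [0,4], [0,5], [1,2], [1,3], [1,5], [2,3], [2,4], [2,5], [3,4], [4,5]
  2-simplices (8): [0,1,3], [0,1,5], [0,3,4], [0,4,5], [1,2,3], [1,2,5], [2,3,4], [2,4,5]

giving chain groups C_0 ≅ Z^6, C_1 ≅ Z^12, C_2 ≅ Z^8.

Boundary ∂_1: C_1 → C_0 maps an edge to its endpoints' difference, ∂[p,q] = q − p. For instance
  ∂[3,4] = [4] − [3].
The resulting 6×12 matrix has rank 5, and its Smith normal form has invariant factors (1,1,1,1,1).

∂_2: C_2 → C_1 maps a triangle to the signed sum of its edges. For instance
  ∂[1,2,5] = [2,5] − [1,5] + [1,2],
  ∂[0,3,4] = [3,4] − [0,4] + [0,3].
The resulting 12×8 matrix has rank 7, and its Smith normal form has invariant factors (1,1,1,1,1,1,1).

Reading off H_k = ker ∂_k / im ∂_{k+1}:

  H_0: rank C_0 − rank ∂_1 = 6 − 5 = 1, and the invariant factors of ∂_1 are all 1, so H_0 ≅ Z.
  H_1: rank ker ∂_1 − rank ∂_2 = (12 − 5) − 7 = 0, and the invariant factors of ∂_2 are all 1, so H_1 ≅ 0.
  H_2: rank ker ∂_2 − rank ∂_3 = (8 − 7) − 0 = 1, and there is no ∂_3, so H_2 ≅ Z.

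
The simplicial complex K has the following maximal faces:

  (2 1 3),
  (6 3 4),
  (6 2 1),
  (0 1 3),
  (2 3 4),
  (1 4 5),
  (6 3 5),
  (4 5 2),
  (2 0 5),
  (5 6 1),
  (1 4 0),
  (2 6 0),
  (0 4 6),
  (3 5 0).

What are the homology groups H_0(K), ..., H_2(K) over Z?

H_0 = Z,  H_1 = Z^2,  H_2 = Z.

We work with the vertex ordering 0 < 1 < 2 < 3 < 4 < 5 < 6. The simplices of K, each written with vertices in increasing order, are:

  0-simplices (7): [0], [1], [2], [3], [4], [5], [6]
  1-simplices (21): [0,1], [0,2], [0,3], [0,4], [0,5], [0,6], [1,2], [1,3], [1,4], [1,5], [1,6], [2,3], [2,4], [2,5], [2,6], [3,4], [3,5], [3,6], [4,5], [4,6], [5,6]
  2-simplices (14): [0,1,3], [0,1,4], [0,2,5], [0,2,6], [0,3,5], [0,4,6], [1,2,3], [1,2,6], [1,4,5], [1,5,6], [2,3,4], [2,4,5], [3,4,6], [3,5,6]

Hence C_0 ≅ Z^7, C_1 ≅ Z^21, C_2 ≅ Z^14.

∂_1: C_1 → C_0 sends each edge [p,q] (with p < q) to q − p. For instance
  ∂[3,5] = [5] − [3].
The 7×21 boundary matrix has rank 6 and Smith normal form diag(1,1,1,1,1,1).

Boundary ∂_2: C_2 → C_1 maps a triangle to the signed sum of its edges. For instance
  ∂[2,3,4] = [3,4] − [2,4] + [2,3],
  ∂[2,4,5] = [4,5] − [2,5] + [2,4].
The 21×14 boundary matrix has rank 13 and Smith normal form diag(1,1,1,1,1,1,1,1,1,1,1,1,1).

Computing H_k = (kernel of ∂_k) / (image of ∂_{k+1}):

  H_0: rank C_0 − rank ∂_1 = 7 − 6 = 1, and the invariant factors of ∂_1 are all 1, so H_0 ≅ Z.
  H_1: rank ker ∂_1 − rank ∂_2 = (21 − 6) − 13 = 2, and the invariant factors of ∂_2 are all 1, so H_1 ≅ Z^2.
  H_2: rank ker ∂_2 − rank ∂_3 = (14 − 13) − 0 = 1, and there is no ∂_3, so H_2 ≅ Z.

(K is a triangulation of the torus T^2.)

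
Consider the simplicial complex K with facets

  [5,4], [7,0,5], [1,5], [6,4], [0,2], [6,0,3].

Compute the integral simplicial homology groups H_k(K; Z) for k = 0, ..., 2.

H_0 ≅ Z,  H_1 ≅ Z,  H_2 = 0.

Fix the vertex order 0 < 1 < 2 < 3 < 4 < 5 < 6 < 7 and write every simplex with vertices in increasing order. Then dim K = 2 and the simplices of K are:

  0-simplices (8): [0], [1], [2], [3], [4], [5], [6], [7]
  1-simplices (10): [0,2], [0,3], [0,5], [0,6], [0,7], [1,5], [3,6], [4,5], [4,6], [5,7]
  2-simplices (2): [0,3,6], [0,5,7]

Hence C_0 ≅ Z^8, C_1 ≅ Z^10, C_2 ≅ Z^2.

The boundary map ∂_1: C_1 → C_0 maps an edge to its endpoints' difference, ∂[p,q] = q − p. For instance
  ∂[1,5] = [5] − [1].
The resulting 8×10 matrix has rank 7, and its Smith normal form has invariant factors (1,1,1,1,1,1,1).

Boundary ∂_2: C_2 → C_1 sends each 2-simplex [p,q,r] to [q,r] − [p,r] + [p,q]. For instance
  ∂[0,3,6] = [3,6] − [0,6] + [0,3],
  ∂[0,5,7] = [5,7] − [0,7] + [0,5].
As a 10×2 matrix over Z this has rank 2, with invariant factors (1,1).

From H_k ≅ ker(∂_k) / im(∂_{k+1}) we obtain:

  H_0: rank C_0 − rank ∂_1 = 8 − 7 = 1, and the invariant factors of ∂_1 are all 1, so H_0 = Z.
  H_1: rank ker ∂_1 − rank ∂_2 = (10 − 7) − 2 = 1, and the invariant factors of ∂_2 are all 1, so H_1 = Z.
  H_2: rank ker ∂_2 − rank ∂_3 = (2 − 2) − 0 = 0, and there is no ∂_3, so H_2 = 0.

As a check, the Euler characteristic is 8 − 10 + 2 = 0, which agrees with 1 − 1 + 0 = 0.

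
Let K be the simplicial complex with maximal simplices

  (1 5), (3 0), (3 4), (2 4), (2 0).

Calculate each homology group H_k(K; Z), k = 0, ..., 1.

K has 6 vertices, 5 edges.
rank ∂_0 = 0, rank ∂_1 = 4 ⇒ b_0 = 6 − 0 − 4 = 2; all invariant factors of ∂_1 are 1 so no torsion. So H_0 ≅ Z^2.
rank ∂_1 = 4, rank ∂_2 = 0 ⇒ b_1 = 5 − 4 − 0 = 1. So H_1 ≅ Z.

H_0 ≅ Z^2,  H_1 ≅ Z.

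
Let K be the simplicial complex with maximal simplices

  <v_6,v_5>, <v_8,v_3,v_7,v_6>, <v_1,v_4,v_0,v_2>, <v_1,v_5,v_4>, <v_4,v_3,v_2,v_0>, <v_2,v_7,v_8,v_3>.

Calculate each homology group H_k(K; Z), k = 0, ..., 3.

H_0 = Z,  H_1 = Z,  H_2 = 0,  H_3 = 0.

Fix the vertex order v_0 < v_1 < v_2 < v_3 < v_4 < v_5 < v_6 < v_7 < v_8 and write every simplex with vertices in increasing order. Then dim K = 3 and the simplices of K are:

  0-simplices (9): [v_0], [v_1], [v_2], [v_3], [v_4], [v_5], [v_6], [v_7], [v_8]
  1-simplices (20): (20 of them)
  2-simplices (15): (15 of them)
  3-simplices (4): [v_0,v_1,v_2,v_4], [v_0,v_2,v_3,v_4], [v_2,v_3,v_7,v_8], [v_3,v_6,v_7,v_8]

so the chain groups are C_0 ≅ Z^9, C_1 ≅ Z^20, C_2 ≅ Z^15, C_3 ≅ Z^4.

∂_1: C_1 → C_0 maps an edge to its endpoints' difference, ∂[p,q] = q − p. For instance
  ∂[v_0,v_4] = [v_4] − [v_0].
This gives a 9×20 integer matrix of rank 8; reducing to Smith normal form yields diagonal entries (1,1,1,1,1,1,1,1).

Boundary ∂_2: C_2 → C_1 sends each 2-simplex [p,q,r] to [q,r] − [p,r] + [p,q]. For instance
  ∂[v_3,v_6,v_8] = [v_6,v_8] − [v_3,v_8] + [v_3,v_6],
  ∂[v_1,v_4,v_5] = [v_4,v_5] − [v_1,v_5] + [v_1,v_4].
As a 20×15 matrix over Z this has rank 11, with invariant factors (1,1,1,1,1,1,1,1,1,1,1).

Boundary ∂_3: C_3 → C_2 sends each 3-simplex σ to the alternating sum Σ_i (−1)^i (σ with its i-th vertex removed). For instance
  ∂[v_0,v_1,v_2,v_4] = [v_1,v_2,v_4] − [v_0,v_2,v_4] + [v_0,v_1,v_4] − [v_0,v_1,v_2],
  ∂[v_2,v_3,v_7,v_8] = [v_3,v_7,v_8] − [v_2,v_7,v_8] + [v_2,v_3,v_8] − [v_2,v_3,v_7].
The 15×4 boundary matrix has rank 4 and Smith normal form diag(1,1,1,1).

Reading off H_k = ker ∂_k / im ∂_{k+1}:

  H_0: rank C_0 − rank ∂_1 = 9 − 8 = 1, and the invariant factors of ∂_1 are all 1, so H_0 ≅ Z.
  H_1: rank ker ∂_1 − rank ∂_2 = (20 − 8) − 11 = 1, and the invariant factors of ∂_2 are all 1, so H_1 ≅ Z.
  H_2: rank ker ∂_2 − rank ∂_3 = (15 − 11) − 4 = 0, and the invariant factors of ∂_3 are all 1, so H_2 ≅ 0.
  H_3: rank ker ∂_3 − rank ∂_4 = (4 − 4) − 0 = 0, and there is no ∂_4, so H_3 ≅ 0.

As a check, the Euler characteristic is 9 − 20 + 15 − 4 = 0, which agrees with 1 − 1 + 0 − 0 = 0.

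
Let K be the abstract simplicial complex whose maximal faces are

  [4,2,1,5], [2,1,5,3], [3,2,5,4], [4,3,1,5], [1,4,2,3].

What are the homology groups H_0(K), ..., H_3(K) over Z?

H_0 ≅ Z,  H_1 = 0,  H_2 = 0,  H_3 ≅ Z.

K has 5 vertices, 10 edges, 10 triangles, 5 3-simplices.
rank ∂_0 = 0, rank ∂_1 = 4 ⇒ b_0 = 5 − 0 − 4 = 1; all invariant factors of ∂_1 are 1 so no torsion. So H_0 ≅ Z.
rank ∂_1 = 4, rank ∂_2 = 6 ⇒ b_1 = 10 − 4 − 6 = 0; all invariant factors of ∂_2 are 1 so no torsion. So H_1 ≅ 0.
rank ∂_2 = 6, rank ∂_3 = 4 ⇒ b_2 = 10 − 6 − 4 = 0; all invariant factors of ∂_3 are 1 so no torsion. So H_2 ≅ 0.
rank ∂_3 = 4, rank ∂_4 = 0 ⇒ b_3 = 5 − 4 − 0 = 1. So H_3 ≅ Z.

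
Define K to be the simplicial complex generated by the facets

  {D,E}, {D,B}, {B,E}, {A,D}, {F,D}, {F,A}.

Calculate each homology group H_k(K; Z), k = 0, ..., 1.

We work with the vertex ordering A < B < D < E < F. The simplices of K, each written with vertices in increasing order, are:

  0-simplices (5): A, B, D, E, F
  1-simplices (6): AD, AF, BD, BE, DE, DF

Hence C_0 ≅ Z^5, C_1 ≅ Z^6.

∂_1: C_1 → C_0 is given by ∂[p,q] = [q] − [p].
The resulting 5×6 matrix has rank 4, and its Smith normal form has invariant factors (1,1,1,1).

From H_k ≅ ker(∂_k) / im(∂_{k+1}) we obtain:

  H_0: rank C_0 − rank ∂_1 = 5 − 4 = 1, and the invariant factors of ∂_1 are all 1, so H_0 ≅ Z.
  H_1: rank ker ∂_1 − rank ∂_2 = (6 − 4) − 0 = 2, and there is no ∂_2, so H_1 ≅ Z^2.

As a check, the Euler characteristic is 5 − 6 = -1, which agrees with 1 − 2 = -1.

H_0 = Z,  H_1 = Z^2.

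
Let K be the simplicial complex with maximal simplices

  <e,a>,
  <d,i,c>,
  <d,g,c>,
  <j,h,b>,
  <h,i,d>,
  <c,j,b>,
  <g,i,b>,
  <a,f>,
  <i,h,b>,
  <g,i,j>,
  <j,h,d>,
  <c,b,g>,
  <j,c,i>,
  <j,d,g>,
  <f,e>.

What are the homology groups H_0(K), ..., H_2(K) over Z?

Take the total order a < b < c < d < e < f < g < h < i < j on the vertex set. Then K (dimension 2) consists of the simplices:

  0-simplices (10): a, b, c, d, e, f, g, h, i, j
  1-simplices (21): ae, af, bc, bg, bh, bi, bj, cd, cg, ci, cj, dg, dh, di, dj, ef, gi, gj, hi, hj, ij
  2-simplices (12): bcg, bcj, bgi, bhi, bhj, cdg, cdi, cij, dgj, dhi, dhj, gij

Hence C_0 ≅ Z^10, C_1 ≅ Z^21, C_2 ≅ Z^12.

Boundary ∂_1: C_1 → C_0 maps an edge to its endpoints' difference, ∂[p,q] = q − p. For instance
  ∂ij = j − i.
This gives a 10×21 integer matrix of rank 8; reducing to Smith normal form yields diagonal entries (1,1,1,1,1,1,1,1).

Boundary ∂_2: C_2 → C_1 maps a triangle to the signed sum of its edges. For instance
  ∂dgj = gj − dj + dg,
  ∂bhj = hj − bj + bh.
As a 21×12 matrix over Z this has rank 12, with invariant factors (1,1,1,1,1,1,1,1,1,1,1,2).

Reading off H_k = ker ∂_k / im ∂_{k+1}:

  H_0: rank C_0 − rank ∂_1 = 10 − 8 = 2, and the invariant factors of ∂_1 are all 1, so H_0 ≅ Z^2.
  H_1: rank ker ∂_1 − rank ∂_2 = (21 − 8) − 12 = 1, and ∂_2 has invariant factor 2 > 1, so H_1 ≅ Z × Z/2.
  H_2: rank ker ∂_2 − rank ∂_3 = (12 − 12) − 0 = 0, and there is no ∂_3, so H_2 ≅ 0.

As a check, the Euler characteristic is 10 − 21 + 12 = 1, which agrees with 2 − 1 + 0 = 1.

H_0 ≅ Z^2,  H_1 ≅ Z × Z/2,  H_2 = 0.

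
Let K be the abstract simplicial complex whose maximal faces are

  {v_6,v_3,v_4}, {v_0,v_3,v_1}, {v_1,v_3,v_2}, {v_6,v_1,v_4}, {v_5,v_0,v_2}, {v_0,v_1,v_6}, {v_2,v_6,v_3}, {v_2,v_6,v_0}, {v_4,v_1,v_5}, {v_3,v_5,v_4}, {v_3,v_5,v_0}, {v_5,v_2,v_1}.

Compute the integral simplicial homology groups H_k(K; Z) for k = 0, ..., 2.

H_0 ≅ Z,  H_1 ≅ Z/2Z,  H_2 = 0.

K has 7 vertices, 18 edges, 12 triangles.
rank ∂_0 = 0, rank ∂_1 = 6 ⇒ b_0 = 7 − 0 − 6 = 1; all invariant factors of ∂_1 are 1 so no torsion. So H_0 ≅ Z.
rank ∂_1 = 6, rank ∂_2 = 12 ⇒ b_1 = 18 − 6 − 12 = 0; ∂_2 has invariant factor(s) [2] giving torsion. So H_1 ≅ Z/2Z.
rank ∂_2 = 12, rank ∂_3 = 0 ⇒ b_2 = 12 − 12 − 0 = 0. So H_2 ≅ 0.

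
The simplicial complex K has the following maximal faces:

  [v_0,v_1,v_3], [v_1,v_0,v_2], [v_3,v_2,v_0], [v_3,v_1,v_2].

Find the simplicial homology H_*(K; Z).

Fix the vertex order v_0 < v_1 < v_2 < v_3 and write every simplex with vertices in increasing order. Then dim K = 2 and the simplices of K are:

  0-simplices (4): [v_0], [v_1], [v_2], [v_3]
  1-simplices (6): [v_0,v_1], [v_0,v_2], [v_0,v_3], [v_1,v_2], [v_1,v_3], [v_2,v_3]
  2-simplices (4): [v_0,v_1,v_2], [v_0,v_1,v_3], [v_0,v_2,v_3], [v_1,v_2,v_3]

Hence C_0 ≅ Z^4, C_1 ≅ Z^6, C_2 ≅ Z^4.

The boundary map ∂_1: C_1 → C_0 sends each edge [p,q] (with p < q) to q − p. For instance
  ∂[v_0,v_2] = [v_2] − [v_0].
This gives a 4×6 integer matrix of rank 3; reducing to Smith normal form yields diagonal entries (1,1,1).

The boundary map ∂_2: C_2 → C_1 sends each 2-simplex [p,q,r] to [q,r] − [p,r] + [p,q]. For instance
  ∂[v_0,v_1,v_2] = [v_1,v_2] − [v_0,v_2] + [v_0,v_1],
  ∂[v_0,v_2,v_3] = [v_2,v_3] − [v_0,v_3] + [v_0,v_2].
The 6×4 boundary matrix has rank 3 and Smith normal form diag(1,1,1).

From H_k ≅ ker(∂_k) / im(∂_{k+1}) we obtain:

  H_0: rank C_0 − rank ∂_1 = 4 − 3 = 1, and the invariant factors of ∂_1 are all 1, so H_0 = Z.
  H_1: rank ker ∂_1 − rank ∂_2 = (6 − 3) − 3 = 0, and the invariant factors of ∂_2 are all 1, so H_1 = 0.
  H_2: rank ker ∂_2 − rank ∂_3 = (4 − 3) − 0 = 1, and there is no ∂_3, so H_2 = Z.

As a check, the Euler characteristic is 4 − 6 + 4 = 2, which agrees with 1 − 0 + 1 = 2.

H_0 ≅ Z,  H_1 = 0,  H_2 ≅ Z.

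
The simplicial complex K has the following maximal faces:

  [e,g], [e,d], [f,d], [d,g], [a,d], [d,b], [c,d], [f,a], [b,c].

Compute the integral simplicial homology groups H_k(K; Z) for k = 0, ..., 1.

We work with the vertex ordering a < b < c < d < e < f < g. The simplices of K, each written with vertices in increasing order, are:

  0-simplices (7): a, b, c, d, e, f, g
  1-simplices (9): ad, af, bc, bd, cd, de, df, dg, eg

Hence C_0 ≅ Z^7, C_1 ≅ Z^9.

∂_1: C_1 → C_0 maps an edge to its endpoints' difference, ∂[p,q] = q − p.
As a 7×9 matrix over Z this has rank 6, with invariant factors (1,1,1,1,1,1).

Now H_k = ker ∂_k / im ∂_{k+1}, so:

  H_0: rank C_0 − rank ∂_1 = 7 − 6 = 1, and the invariant factors of ∂_1 are all 1, so H_0 = Z.
  H_1: rank ker ∂_1 − rank ∂_2 = (9 − 6) − 0 = 3, and there is no ∂_2, so H_1 = Z^3.

H_0 ≅ Z,  H_1 ≅ Z^3.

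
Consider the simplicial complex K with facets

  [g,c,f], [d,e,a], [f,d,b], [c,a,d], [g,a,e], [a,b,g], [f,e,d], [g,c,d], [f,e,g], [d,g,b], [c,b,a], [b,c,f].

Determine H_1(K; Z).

H_1 = Z/2.

We work with the vertex ordering a < b < c < d < e < f < g. The simplices of K, each written with vertices in increasing order, are:

  0-simplices (7): a, b, c, d, e, f, g
  1-simplices (18): ab, ac, ad, ae, ag, bc, bd, bf, bg, cd, cf, cg, de, df, dg, ef, eg, fg
  2-simplices (12): abc, abg, acd, ade, aeg, bcf, bdf, bdg, cdg, cfg, def, efg

giving chain groups C_0 ≅ Z^7, C_1 ≅ Z^18, C_2 ≅ Z^12.

∂_1: C_1 → C_0 maps an edge to its endpoints' difference, ∂[p,q] = q − p. For instance
  ∂ef = f − e.
As a 7×18 matrix over Z this has rank 6, with invariant factors (1,1,1,1,1,1).

∂_2: C_2 → C_1 sends each 2-simplex [p,q,r] to [q,r] − [p,r] + [p,q]. For instance
  ∂bcf = cf − bf + bc,
  ∂bdg = dg − bg + bd.
As a 18×12 matrix over Z this has rank 12, with invariant factors (1,1,1,1,1,1,1,1,1,1,1,2).

Computing H_k = (kernel of ∂_k) / (image of ∂_{k+1}):

  H_1: rank ker ∂_1 − rank ∂_2 = (18 − 6) − 12 = 0, and ∂_2 has invariant factor 2 > 1, so H_1 ≅ Z/2.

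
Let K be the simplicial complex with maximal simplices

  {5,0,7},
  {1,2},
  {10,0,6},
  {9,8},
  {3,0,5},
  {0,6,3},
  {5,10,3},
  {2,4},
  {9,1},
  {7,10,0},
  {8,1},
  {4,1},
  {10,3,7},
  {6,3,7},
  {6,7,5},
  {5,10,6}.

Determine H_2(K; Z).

H_2 ≅ 0.

Order the vertices as 0 < 1 < 2 < 3 < 4 < 5 < 6 < 7 < 8 < 9 < 10. Listing each simplex with vertices in this order, K has dimension 2 with simplices:

  0-simplices (11): [0], [1], [2], [3], [4], [5], [6], [7], [8], [9], [10]
  1-simplices (21): [0,3], [0,5], [0,6], [0,7], [0,10], [1,2], [1,4], [1,8], [1,9], [2,4], [3,5], [3,6], [3,7], [3,10], [5,6], [5,7], [5,10], [6,7], [6,10], [7,10], [8,9]
  2-simplices (10): [0,3,5], [0,3,6], [0,5,7], [0,6,10], [0,7,10], [3,5,10], [3,6,7], [3,7,10], [5,6,7], [5,6,10]

Hence C_0 ≅ Z^11, C_1 ≅ Z^21, C_2 ≅ Z^10.

∂_1: C_1 → C_0 sends each edge [p,q] (with p < q) to q − p. For instance
  ∂[1,2] = [2] − [1].
This gives a 11×21 integer matrix of rank 9; reducing to Smith normal form yields diagonal entries (1,1,1,1,1,1,1,1,1).

Boundary ∂_2: C_2 → C_1 sends each 2-simplex [p,q,r] to [q,r] − [p,r] + [p,q]. For instance
  ∂[3,5,10] = [5,10] − [3,10] + [3,5],
  ∂[0,7,10] = [7,10] − [0,10] + [0,7].
As a 21×10 matrix over Z this has rank 10, with invariant factors (1,1,1,1,1,1,1,1,1,2).

Now H_k = ker ∂_k / im ∂_{k+1}, so:

  H_2: rank ker ∂_2 − rank ∂_3 = (10 − 10) − 0 = 0, and there is no ∂_3, so H_2 = 0.

(K is a triangulation of the disjoint union of the real projective plane RP^2 and a wedge of 2 circles.)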